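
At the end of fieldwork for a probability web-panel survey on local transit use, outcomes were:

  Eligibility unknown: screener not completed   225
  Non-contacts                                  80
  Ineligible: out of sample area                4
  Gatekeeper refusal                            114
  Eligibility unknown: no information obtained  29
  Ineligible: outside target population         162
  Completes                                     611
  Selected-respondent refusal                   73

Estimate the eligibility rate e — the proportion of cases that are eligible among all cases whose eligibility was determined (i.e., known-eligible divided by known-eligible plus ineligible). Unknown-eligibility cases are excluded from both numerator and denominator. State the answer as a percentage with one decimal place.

Refusals = 114 + 73 = 187
Eligibility not determined = 225 + 29 = 254
Screened out, ineligible = 162 + 4 = 166
Known eligible = 611 + 187 + 80 = 878
e = 878 / (878 + 166) = 878 / 1044 = 0.8410

84.1%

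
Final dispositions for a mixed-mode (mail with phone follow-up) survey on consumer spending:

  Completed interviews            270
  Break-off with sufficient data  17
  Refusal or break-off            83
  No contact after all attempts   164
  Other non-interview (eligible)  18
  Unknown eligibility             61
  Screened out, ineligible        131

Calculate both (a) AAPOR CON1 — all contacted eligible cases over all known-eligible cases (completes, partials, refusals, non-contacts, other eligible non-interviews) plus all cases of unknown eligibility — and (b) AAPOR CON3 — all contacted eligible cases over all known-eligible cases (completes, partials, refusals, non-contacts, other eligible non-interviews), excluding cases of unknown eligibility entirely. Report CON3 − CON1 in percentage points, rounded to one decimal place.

Num → 270 + 17 + 83 + 18 = 388
Denominator → 270 + 17 + 83 + 164 + 18 + 61 = 613
CON1 = 388 / 613 = 0.6330
Denominator → 270 + 17 + 83 + 164 + 18 = 552
CON3 = 388 / 552 = 0.7029
Difference = 70.29 − 63.30 = 6.99 percentage points

7.0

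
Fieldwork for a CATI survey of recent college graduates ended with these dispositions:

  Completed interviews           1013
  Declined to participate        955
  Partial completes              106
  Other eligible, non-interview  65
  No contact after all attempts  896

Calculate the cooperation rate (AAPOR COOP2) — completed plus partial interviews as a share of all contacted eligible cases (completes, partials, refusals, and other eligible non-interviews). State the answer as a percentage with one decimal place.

52.3%

Numerator = 1013 + 106 = 1119
Denom = 1013 + 106 + 955 + 65 = 2139
COOP2 = 1119 / 2139 = 0.5231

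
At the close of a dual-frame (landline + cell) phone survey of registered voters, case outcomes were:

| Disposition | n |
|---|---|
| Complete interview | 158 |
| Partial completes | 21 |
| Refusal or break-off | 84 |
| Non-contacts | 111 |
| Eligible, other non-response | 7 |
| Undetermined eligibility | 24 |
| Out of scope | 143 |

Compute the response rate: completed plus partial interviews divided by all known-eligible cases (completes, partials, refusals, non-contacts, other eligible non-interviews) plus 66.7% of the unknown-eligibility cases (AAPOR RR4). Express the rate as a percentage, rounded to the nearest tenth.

45.1%

Top = 158 + 21 = 179
Determined eligible = 158 + 21 + 84 + 111 + 7 = 381
e × U = 0.6670 × 24 = 16.01
Denom = 381 + 16.01 = 397.01
RR4 = 179 / 397.01 = 0.4509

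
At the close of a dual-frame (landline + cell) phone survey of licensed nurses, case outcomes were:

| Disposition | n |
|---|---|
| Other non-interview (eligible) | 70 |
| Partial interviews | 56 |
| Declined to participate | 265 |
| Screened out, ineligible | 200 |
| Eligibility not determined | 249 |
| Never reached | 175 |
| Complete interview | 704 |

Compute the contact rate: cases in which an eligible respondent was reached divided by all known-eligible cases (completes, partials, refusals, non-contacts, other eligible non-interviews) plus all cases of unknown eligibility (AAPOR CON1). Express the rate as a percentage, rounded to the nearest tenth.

72.1%

Top: 704 + 56 + 265 + 70 = 1095
Base: 704 + 56 + 265 + 175 + 70 + 249 = 1519
CON1 = 1095 / 1519 = 0.7209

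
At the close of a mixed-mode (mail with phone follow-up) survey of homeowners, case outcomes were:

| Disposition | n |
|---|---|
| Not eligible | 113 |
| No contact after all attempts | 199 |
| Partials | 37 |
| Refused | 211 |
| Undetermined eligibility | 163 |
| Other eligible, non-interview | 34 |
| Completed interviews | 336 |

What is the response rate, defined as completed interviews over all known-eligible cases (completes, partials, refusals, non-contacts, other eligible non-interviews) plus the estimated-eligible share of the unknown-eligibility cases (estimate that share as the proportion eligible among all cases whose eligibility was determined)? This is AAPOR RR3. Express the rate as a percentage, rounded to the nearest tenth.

35.0%

Numerator: 336
Determined eligible: 336 + 37 + 211 + 199 + 34 = 817
e = 817 / (817 + 113) = 817 / 930 = 0.8785
Estimated eligible among unknowns: 0.8785 × 163 = 143.20
Denom: 817 + 143.20 = 960.20
RR3 = 336 / 960.20 = 0.3499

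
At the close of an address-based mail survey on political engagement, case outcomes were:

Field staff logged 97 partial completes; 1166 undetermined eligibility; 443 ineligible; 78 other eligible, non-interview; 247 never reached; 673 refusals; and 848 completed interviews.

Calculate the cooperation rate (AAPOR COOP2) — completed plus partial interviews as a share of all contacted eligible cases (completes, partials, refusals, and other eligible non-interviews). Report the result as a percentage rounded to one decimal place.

Top → 848 + 97 = 945
Base → 848 + 97 + 673 + 78 = 1696
COOP2 = 945 / 1696 = 0.5572

55.7%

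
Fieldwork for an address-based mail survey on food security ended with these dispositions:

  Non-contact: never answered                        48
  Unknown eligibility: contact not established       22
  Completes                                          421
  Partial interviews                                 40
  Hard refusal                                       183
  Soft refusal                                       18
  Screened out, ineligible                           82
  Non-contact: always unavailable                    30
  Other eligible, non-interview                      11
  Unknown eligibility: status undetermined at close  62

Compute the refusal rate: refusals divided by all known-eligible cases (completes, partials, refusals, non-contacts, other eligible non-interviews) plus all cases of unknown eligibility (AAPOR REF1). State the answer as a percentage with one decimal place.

Refusal or break-off = 183 + 18 = 201
No contact after all attempts = 48 + 30 = 78
Eligibility not determined = 22 + 62 = 84
Numerator: 201
Denom: 421 + 40 + 201 + 78 + 11 + 84 = 835
REF1 = 201 / 835 = 0.2407

24.1%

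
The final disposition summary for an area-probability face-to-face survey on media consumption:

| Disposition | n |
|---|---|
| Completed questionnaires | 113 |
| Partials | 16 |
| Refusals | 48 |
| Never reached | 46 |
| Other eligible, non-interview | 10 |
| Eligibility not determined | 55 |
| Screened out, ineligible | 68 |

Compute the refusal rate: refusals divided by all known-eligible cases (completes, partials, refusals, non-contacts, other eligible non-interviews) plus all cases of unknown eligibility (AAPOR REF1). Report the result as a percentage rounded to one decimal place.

16.7%

Numerator → 48
Denom → 113 + 16 + 48 + 46 + 10 + 55 = 288
REF1 = 48 / 288 = 0.1667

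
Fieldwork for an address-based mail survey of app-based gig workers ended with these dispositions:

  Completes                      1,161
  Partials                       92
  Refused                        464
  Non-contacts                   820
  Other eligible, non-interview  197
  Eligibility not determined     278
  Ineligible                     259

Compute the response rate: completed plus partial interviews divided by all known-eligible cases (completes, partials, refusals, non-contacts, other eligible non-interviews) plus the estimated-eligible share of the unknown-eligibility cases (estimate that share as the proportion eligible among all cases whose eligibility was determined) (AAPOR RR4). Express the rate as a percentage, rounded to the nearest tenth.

41.9%

Numerator → 1161 + 92 = 1253
Known eligible → 1161 + 92 + 464 + 820 + 197 = 2734
e = 2734 / (2734 + 259) = 2734 / 2993 = 0.9135
Eligible share of unknowns → 0.9135 × 278 = 253.95
Base → 2734 + 253.95 = 2987.95
RR4 = 1253 / 2987.95 = 0.4194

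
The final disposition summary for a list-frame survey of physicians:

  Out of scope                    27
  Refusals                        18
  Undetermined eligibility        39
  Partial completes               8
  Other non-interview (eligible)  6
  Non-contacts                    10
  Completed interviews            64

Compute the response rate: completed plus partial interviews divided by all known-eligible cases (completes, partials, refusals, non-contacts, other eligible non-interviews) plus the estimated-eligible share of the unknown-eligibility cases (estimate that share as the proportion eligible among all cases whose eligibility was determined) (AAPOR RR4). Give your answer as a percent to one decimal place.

52.5%

Numerator = 64 + 8 = 72
Eligible (known) = 64 + 8 + 18 + 10 + 6 = 106
e = 106 / (106 + 27) = 106 / 133 = 0.7970
Estimated eligible among unknowns = 0.7970 × 39 = 31.08
Base = 106 + 31.08 = 137.08
RR4 = 72 / 137.08 = 0.5252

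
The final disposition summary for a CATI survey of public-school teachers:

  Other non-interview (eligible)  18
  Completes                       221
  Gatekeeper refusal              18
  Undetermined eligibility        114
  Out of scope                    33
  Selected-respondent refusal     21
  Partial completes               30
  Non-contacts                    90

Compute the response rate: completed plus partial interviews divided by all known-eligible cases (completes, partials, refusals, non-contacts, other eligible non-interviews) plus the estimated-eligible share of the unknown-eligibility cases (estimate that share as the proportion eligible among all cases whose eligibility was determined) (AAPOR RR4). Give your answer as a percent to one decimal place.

49.9%

Refused = 18 + 21 = 39
Num = 221 + 30 = 251
Eligible (known) = 221 + 30 + 39 + 90 + 18 = 398
e = 398 / (398 + 33) = 398 / 431 = 0.9234
e × U = 0.9234 × 114 = 105.27
Base = 398 + 105.27 = 503.27
RR4 = 251 / 503.27 = 0.4987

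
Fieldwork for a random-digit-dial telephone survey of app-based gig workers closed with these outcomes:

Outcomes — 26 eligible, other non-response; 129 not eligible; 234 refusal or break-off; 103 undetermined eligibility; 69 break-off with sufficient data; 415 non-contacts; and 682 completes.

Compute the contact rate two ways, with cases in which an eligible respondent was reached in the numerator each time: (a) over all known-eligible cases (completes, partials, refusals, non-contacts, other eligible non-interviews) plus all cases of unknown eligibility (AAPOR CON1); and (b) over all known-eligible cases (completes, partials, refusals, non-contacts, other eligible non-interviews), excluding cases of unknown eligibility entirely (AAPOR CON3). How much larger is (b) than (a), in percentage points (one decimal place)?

4.8

Num: 682 + 69 + 234 + 26 = 1011
Denominator: 682 + 69 + 234 + 415 + 26 + 103 = 1529
CON1 = 1011 / 1529 = 0.6612
Denominator: 682 + 69 + 234 + 415 + 26 = 1426
CON3 = 1011 / 1426 = 0.7090
Difference = 70.90 − 66.12 = 4.78 percentage points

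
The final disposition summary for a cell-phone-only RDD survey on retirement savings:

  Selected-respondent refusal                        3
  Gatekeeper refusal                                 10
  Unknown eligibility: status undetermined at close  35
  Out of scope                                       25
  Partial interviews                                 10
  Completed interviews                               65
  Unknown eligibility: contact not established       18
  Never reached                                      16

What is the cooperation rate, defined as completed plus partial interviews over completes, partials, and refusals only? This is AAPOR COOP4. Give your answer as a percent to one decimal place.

85.2%

Refusals = 10 + 3 = 13
Eligibility not determined = 18 + 35 = 53
Num → 65 + 10 = 75
Base → 65 + 10 + 13 = 88
COOP4 = 75 / 88 = 0.8523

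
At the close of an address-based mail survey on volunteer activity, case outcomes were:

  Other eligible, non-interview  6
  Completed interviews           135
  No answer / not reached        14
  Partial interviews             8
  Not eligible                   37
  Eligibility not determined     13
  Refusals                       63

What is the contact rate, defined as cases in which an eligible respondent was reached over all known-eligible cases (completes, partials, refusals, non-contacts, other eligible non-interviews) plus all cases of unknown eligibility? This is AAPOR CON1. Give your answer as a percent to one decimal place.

88.7%

Numerator = 135 + 8 + 63 + 6 = 212
Denominator = 135 + 8 + 63 + 14 + 6 + 13 = 239
CON1 = 212 / 239 = 0.8870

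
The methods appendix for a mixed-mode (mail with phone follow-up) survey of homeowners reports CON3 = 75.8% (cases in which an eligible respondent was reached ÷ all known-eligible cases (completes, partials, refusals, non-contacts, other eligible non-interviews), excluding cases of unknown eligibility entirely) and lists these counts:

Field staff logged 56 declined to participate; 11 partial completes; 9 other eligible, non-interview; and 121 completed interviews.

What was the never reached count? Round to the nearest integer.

Num = 121 + 11 + 56 + 9 = 197
CON3 = 197 / D = 0.758
D = 197 / 0.758 = 259.9
Rest of base = 197
never reached = 259.9 − 197 ≈ 63

63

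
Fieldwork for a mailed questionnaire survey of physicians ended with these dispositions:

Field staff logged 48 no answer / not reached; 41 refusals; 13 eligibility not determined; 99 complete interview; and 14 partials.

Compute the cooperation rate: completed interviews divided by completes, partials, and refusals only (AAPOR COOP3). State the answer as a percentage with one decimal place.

64.3%

Top → 99
Denominator → 99 + 14 + 41 = 154
COOP3 = 99 / 154 = 0.6429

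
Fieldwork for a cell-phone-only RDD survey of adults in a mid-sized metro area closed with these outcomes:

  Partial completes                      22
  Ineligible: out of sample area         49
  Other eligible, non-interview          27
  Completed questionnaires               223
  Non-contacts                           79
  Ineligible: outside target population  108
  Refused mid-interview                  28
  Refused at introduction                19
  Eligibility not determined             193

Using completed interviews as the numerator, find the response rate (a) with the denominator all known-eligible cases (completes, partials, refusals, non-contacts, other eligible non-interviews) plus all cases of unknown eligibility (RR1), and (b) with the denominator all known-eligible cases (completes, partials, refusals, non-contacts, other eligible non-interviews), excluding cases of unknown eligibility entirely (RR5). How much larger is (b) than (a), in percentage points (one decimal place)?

Declined to participate = 19 + 28 = 47
Out of scope = 108 + 49 = 157
Numerator → 223
Denom → 223 + 22 + 47 + 79 + 27 + 193 = 591
RR1 = 223 / 591 = 0.3773
Denom → 223 + 22 + 47 + 79 + 27 = 398
RR5 = 223 / 398 = 0.5603
Difference = 56.03 − 37.73 = 18.30 percentage points

18.3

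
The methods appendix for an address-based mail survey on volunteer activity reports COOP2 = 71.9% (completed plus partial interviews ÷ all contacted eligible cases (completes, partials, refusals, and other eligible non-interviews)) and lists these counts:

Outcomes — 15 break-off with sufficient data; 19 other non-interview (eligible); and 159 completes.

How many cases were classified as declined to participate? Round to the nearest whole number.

Numerator → 159 + 15 = 174
COOP2 = 174 / D = 0.719
D = 174 / 0.719 = 242.0
Other denominator terms total 193
declined to participate = 242.0 − 193 ≈ 49

49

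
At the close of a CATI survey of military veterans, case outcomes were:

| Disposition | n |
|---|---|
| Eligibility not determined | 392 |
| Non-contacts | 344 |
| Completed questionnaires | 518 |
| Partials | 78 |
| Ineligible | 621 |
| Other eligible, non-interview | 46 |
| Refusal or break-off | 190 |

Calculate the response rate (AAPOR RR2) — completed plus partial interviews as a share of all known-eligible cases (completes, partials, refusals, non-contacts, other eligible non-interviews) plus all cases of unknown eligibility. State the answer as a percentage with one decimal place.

38.0%

Numerator: 518 + 78 = 596
Denom: 518 + 78 + 190 + 344 + 46 + 392 = 1568
RR2 = 596 / 1568 = 0.3801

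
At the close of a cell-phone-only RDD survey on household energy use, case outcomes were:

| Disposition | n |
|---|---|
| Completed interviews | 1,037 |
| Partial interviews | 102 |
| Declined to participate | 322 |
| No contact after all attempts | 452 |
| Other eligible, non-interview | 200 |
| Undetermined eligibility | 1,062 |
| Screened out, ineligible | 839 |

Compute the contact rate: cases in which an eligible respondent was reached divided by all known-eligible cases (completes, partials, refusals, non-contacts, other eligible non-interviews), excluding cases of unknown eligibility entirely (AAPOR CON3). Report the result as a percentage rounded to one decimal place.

Top → 1037 + 102 + 322 + 200 = 1661
Denominator → 1037 + 102 + 322 + 452 + 200 = 2113
CON3 = 1661 / 2113 = 0.7861

78.6%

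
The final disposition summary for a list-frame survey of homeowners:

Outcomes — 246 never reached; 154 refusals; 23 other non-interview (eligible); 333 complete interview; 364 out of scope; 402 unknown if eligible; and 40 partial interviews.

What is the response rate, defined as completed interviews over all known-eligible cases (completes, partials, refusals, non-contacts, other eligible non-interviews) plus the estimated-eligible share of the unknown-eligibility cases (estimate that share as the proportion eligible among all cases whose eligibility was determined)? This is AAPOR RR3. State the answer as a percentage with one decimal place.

31.1%

Numerator: 333
Determined eligible: 333 + 40 + 154 + 246 + 23 = 796
e = 796 / (796 + 364) = 796 / 1160 = 0.6862
e × U: 0.6862 × 402 = 275.85
Base: 796 + 275.85 = 1071.85
RR3 = 333 / 1071.85 = 0.3107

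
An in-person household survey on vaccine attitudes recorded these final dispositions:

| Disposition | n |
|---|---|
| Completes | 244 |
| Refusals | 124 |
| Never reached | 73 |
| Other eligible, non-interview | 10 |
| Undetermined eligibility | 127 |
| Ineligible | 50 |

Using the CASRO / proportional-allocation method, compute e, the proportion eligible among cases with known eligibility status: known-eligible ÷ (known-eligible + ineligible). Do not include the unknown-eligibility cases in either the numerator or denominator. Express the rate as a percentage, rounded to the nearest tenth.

90.0%

Determined eligible = 244 + 124 + 73 + 10 = 451
e = 451 / (451 + 50) = 451 / 501 = 0.9002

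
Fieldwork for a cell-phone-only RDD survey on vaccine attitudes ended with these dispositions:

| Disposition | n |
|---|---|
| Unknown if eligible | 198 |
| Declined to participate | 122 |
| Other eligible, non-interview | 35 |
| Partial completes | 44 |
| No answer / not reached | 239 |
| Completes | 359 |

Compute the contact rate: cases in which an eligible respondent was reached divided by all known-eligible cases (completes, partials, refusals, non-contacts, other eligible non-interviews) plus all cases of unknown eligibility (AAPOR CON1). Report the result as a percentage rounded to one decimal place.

Numerator = 359 + 44 + 122 + 35 = 560
Denominator = 359 + 44 + 122 + 239 + 35 + 198 = 997
CON1 = 560 / 997 = 0.5617

56.2%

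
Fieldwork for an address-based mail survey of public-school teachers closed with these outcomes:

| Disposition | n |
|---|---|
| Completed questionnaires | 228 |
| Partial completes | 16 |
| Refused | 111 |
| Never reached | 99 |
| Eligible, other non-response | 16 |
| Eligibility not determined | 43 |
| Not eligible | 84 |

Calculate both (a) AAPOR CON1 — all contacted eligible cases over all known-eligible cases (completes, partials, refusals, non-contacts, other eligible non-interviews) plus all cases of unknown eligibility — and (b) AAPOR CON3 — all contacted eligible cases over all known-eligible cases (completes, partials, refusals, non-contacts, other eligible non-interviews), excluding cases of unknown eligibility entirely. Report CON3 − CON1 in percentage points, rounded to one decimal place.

Numerator: 228 + 16 + 111 + 16 = 371
Base: 228 + 16 + 111 + 99 + 16 + 43 = 513
CON1 = 371 / 513 = 0.7232
Base: 228 + 16 + 111 + 99 + 16 = 470
CON3 = 371 / 470 = 0.7894
Difference = 78.94 − 72.32 = 6.62 percentage points

6.6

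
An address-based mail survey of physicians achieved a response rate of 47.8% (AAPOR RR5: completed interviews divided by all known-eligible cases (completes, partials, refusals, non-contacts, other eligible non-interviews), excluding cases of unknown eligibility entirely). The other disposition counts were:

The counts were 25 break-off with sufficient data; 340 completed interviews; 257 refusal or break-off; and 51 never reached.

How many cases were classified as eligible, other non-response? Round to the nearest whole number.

38

RR5 = 340 / D = 0.478
D = 340 / 0.478 = 711.3
Remaining denominator categories sum to 673
eligible, other non-response = 711.3 − 673 ≈ 38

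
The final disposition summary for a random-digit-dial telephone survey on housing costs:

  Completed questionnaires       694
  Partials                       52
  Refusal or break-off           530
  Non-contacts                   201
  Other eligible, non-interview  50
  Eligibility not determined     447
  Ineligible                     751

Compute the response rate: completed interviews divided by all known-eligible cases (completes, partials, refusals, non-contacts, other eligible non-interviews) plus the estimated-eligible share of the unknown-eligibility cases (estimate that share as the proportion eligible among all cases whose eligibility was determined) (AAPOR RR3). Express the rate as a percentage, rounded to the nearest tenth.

38.0%

Numerator → 694
Eligible (known) → 694 + 52 + 530 + 201 + 50 = 1527
e = 1527 / (1527 + 751) = 1527 / 2278 = 0.6703
e × U → 0.6703 × 447 = 299.62
Denom → 1527 + 299.62 = 1826.62
RR3 = 694 / 1826.62 = 0.3799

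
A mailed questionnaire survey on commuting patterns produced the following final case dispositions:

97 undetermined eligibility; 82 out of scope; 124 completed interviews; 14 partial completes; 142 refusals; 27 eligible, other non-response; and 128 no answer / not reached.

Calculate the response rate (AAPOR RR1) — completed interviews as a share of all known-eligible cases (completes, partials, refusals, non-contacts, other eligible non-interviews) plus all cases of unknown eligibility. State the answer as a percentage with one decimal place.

Num: 124
Denominator: 124 + 14 + 142 + 128 + 27 + 97 = 532
RR1 = 124 / 532 = 0.2331

23.3%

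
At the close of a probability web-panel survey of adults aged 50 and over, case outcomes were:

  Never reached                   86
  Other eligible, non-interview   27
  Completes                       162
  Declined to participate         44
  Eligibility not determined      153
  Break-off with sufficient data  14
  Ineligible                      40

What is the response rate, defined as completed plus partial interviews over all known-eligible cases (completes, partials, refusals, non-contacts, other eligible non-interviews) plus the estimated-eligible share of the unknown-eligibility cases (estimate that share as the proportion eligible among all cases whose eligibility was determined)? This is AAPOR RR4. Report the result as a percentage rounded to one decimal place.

Num = 162 + 14 = 176
Determined eligible = 162 + 14 + 44 + 86 + 27 = 333
e = 333 / (333 + 40) = 333 / 373 = 0.8928
e × U = 0.8928 × 153 = 136.60
Denom = 333 + 136.60 = 469.60
RR4 = 176 / 469.60 = 0.3748

37.5%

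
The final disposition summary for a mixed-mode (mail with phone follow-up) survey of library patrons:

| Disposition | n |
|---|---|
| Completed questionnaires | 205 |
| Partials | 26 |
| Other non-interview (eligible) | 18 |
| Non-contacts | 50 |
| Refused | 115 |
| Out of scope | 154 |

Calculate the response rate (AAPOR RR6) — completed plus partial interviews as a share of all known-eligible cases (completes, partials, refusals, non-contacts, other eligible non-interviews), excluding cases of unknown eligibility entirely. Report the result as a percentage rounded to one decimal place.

55.8%

Top → 205 + 26 = 231
Denom → 205 + 26 + 115 + 50 + 18 = 414
RR6 = 231 / 414 = 0.5580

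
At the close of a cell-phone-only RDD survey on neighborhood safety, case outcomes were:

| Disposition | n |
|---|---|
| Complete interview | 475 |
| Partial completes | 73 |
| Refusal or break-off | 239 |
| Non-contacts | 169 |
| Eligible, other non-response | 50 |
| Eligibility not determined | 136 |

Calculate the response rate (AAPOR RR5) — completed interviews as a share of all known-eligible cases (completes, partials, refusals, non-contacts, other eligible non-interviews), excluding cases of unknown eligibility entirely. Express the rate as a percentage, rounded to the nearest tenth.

Num → 475
Denom → 475 + 73 + 239 + 169 + 50 = 1006
RR5 = 475 / 1006 = 0.4722

47.2%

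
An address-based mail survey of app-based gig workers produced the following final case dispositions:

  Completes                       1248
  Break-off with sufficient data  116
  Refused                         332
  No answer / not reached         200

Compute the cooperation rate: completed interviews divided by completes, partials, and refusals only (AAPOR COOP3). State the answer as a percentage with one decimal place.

73.6%

Num: 1248
Denom: 1248 + 116 + 332 = 1696
COOP3 = 1248 / 1696 = 0.7358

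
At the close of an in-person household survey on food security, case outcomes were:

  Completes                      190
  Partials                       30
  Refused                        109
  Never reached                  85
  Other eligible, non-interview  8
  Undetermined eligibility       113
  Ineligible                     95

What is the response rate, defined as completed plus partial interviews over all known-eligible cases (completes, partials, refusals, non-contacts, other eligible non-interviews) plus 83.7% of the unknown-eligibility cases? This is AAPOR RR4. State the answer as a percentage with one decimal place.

Numerator = 190 + 30 = 220
Determined eligible = 190 + 30 + 109 + 85 + 8 = 422
Estimated eligible among unknowns = 0.8370 × 113 = 94.58
Denom = 422 + 94.58 = 516.58
RR4 = 220 / 516.58 = 0.4259

42.6%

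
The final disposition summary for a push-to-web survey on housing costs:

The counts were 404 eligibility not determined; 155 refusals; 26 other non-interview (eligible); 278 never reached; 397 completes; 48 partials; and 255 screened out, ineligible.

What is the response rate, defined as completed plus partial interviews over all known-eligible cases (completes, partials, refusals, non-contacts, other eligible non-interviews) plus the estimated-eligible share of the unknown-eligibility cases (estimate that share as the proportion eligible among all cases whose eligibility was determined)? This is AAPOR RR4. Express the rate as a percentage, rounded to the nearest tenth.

Num = 397 + 48 = 445
Known eligible = 397 + 48 + 155 + 278 + 26 = 904
e = 904 / (904 + 255) = 904 / 1159 = 0.7800
Estimated eligible among unknowns = 0.7800 × 404 = 315.12
Base = 904 + 315.12 = 1219.12
RR4 = 445 / 1219.12 = 0.3650

36.5%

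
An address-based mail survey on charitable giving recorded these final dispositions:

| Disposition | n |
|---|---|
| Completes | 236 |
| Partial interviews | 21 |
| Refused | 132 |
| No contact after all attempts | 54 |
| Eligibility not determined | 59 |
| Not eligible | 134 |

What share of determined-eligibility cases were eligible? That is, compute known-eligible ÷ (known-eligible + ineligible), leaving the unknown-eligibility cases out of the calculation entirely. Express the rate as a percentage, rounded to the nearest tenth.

Eligible (known) → 236 + 21 + 132 + 54 = 443
e = 443 / (443 + 134) = 443 / 577 = 0.7678

76.8%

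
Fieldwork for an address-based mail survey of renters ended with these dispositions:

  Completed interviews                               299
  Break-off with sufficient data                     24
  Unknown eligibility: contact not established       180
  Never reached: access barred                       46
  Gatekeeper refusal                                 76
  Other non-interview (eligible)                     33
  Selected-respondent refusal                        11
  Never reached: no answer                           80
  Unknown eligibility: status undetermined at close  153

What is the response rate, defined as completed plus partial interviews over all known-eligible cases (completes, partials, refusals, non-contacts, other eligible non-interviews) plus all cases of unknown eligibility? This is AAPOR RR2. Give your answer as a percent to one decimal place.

35.8%

Declined to participate = 76 + 11 = 87
No contact after all attempts = 80 + 46 = 126
Unknown eligibility = 180 + 153 = 333
Top: 299 + 24 = 323
Denom: 299 + 24 + 87 + 126 + 33 + 333 = 902
RR2 = 323 / 902 = 0.3581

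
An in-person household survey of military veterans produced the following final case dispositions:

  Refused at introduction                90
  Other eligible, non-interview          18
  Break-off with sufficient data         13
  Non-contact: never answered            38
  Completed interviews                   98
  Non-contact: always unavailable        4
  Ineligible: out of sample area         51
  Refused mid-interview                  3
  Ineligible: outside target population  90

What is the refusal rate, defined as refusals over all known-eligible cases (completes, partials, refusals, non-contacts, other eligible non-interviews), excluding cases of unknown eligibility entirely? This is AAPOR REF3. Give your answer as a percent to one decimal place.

35.2%

Refusal or break-off = 90 + 3 = 93
Non-contacts = 38 + 4 = 42
Ineligible = 90 + 51 = 141
Num: 93
Denom: 98 + 13 + 93 + 42 + 18 = 264
REF3 = 93 / 264 = 0.3523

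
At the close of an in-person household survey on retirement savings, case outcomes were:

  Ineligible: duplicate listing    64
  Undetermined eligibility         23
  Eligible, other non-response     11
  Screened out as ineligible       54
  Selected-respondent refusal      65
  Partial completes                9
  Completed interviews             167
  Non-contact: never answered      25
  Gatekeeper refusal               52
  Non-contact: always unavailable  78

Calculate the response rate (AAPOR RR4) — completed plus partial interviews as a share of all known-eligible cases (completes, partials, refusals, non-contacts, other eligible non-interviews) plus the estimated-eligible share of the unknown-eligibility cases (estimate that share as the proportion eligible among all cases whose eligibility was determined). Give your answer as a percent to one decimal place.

41.4%

Refusals = 52 + 65 = 117
Non-contacts = 25 + 78 = 103
Not eligible = 54 + 64 = 118
Numerator: 167 + 9 = 176
Determined eligible: 167 + 9 + 117 + 103 + 11 = 407
e = 407 / (407 + 118) = 407 / 525 = 0.7752
Eligible share of unknowns: 0.7752 × 23 = 17.83
Denominator: 407 + 17.83 = 424.83
RR4 = 176 / 424.83 = 0.4143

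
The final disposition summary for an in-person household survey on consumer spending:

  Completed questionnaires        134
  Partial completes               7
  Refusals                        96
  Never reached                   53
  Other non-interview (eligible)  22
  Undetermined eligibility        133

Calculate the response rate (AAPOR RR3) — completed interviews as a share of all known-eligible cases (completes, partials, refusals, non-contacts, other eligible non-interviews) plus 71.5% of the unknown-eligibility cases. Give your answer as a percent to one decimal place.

Numerator: 134
Determined eligible: 134 + 7 + 96 + 53 + 22 = 312
e × U: 0.7150 × 133 = 95.09
Base: 312 + 95.09 = 407.09
RR3 = 134 / 407.09 = 0.3292

32.9%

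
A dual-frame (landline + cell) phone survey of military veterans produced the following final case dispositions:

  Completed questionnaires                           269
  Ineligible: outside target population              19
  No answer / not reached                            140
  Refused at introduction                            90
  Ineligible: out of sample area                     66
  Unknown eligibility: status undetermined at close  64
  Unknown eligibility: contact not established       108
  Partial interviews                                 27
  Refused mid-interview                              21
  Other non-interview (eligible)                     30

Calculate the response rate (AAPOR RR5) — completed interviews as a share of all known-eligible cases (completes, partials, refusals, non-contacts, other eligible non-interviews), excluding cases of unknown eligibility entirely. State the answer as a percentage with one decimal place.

Refused = 90 + 21 = 111
Unknown if eligible = 108 + 64 = 172
Not eligible = 19 + 66 = 85
Top: 269
Denominator: 269 + 27 + 111 + 140 + 30 = 577
RR5 = 269 / 577 = 0.4662

46.6%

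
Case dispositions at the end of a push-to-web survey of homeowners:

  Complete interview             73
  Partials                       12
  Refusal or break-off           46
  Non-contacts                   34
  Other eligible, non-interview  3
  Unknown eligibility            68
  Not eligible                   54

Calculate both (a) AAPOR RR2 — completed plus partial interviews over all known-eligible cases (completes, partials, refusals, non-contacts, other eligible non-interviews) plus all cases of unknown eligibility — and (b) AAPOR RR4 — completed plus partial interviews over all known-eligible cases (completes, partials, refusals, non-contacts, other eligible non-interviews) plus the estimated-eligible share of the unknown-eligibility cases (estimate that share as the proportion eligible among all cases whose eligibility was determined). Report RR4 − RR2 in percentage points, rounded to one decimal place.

Num: 73 + 12 = 85
Denom: 73 + 12 + 46 + 34 + 3 + 68 = 236
RR2 = 85 / 236 = 0.3602
Eligible (known): 73 + 12 + 46 + 34 + 3 = 168
e = 168 / (168 + 54) = 168 / 222 = 0.7568
Eligible share of unknowns: 0.7568 × 68 = 51.46
Denom: 168 + 51.46 = 219.46
RR4 = 85 / 219.46 = 0.3873
Difference = 38.73 − 36.02 = 2.71 percentage points

2.7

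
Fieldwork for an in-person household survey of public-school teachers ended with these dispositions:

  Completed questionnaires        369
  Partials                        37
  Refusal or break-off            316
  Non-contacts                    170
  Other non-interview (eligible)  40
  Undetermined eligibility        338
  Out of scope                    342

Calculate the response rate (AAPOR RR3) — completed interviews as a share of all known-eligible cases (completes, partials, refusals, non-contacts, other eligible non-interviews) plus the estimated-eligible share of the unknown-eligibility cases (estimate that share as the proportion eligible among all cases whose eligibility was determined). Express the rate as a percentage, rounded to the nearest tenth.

Top: 369
Determined eligible: 369 + 37 + 316 + 170 + 40 = 932
e = 932 / (932 + 342) = 932 / 1274 = 0.7316
Eligible share of unknowns: 0.7316 × 338 = 247.28
Base: 932 + 247.28 = 1179.28
RR3 = 369 / 1179.28 = 0.3129

31.3%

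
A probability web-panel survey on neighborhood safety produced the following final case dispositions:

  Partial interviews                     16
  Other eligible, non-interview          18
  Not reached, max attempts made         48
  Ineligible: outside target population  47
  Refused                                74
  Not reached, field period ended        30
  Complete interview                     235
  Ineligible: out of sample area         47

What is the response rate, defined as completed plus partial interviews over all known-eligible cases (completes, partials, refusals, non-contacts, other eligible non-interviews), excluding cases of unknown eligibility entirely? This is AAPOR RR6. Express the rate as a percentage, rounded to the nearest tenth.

59.6%

Never reached = 30 + 48 = 78
Out of scope = 47 + 47 = 94
Top = 235 + 16 = 251
Base = 235 + 16 + 74 + 78 + 18 = 421
RR6 = 251 / 421 = 0.5962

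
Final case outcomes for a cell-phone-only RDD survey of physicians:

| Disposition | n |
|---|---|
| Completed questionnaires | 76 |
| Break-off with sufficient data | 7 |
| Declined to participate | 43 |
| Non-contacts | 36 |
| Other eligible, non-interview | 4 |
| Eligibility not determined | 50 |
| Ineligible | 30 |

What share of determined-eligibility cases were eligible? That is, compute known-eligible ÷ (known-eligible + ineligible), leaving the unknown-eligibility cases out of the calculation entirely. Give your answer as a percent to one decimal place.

Known eligible: 76 + 7 + 43 + 36 + 4 = 166
e = 166 / (166 + 30) = 166 / 196 = 0.8469

84.7%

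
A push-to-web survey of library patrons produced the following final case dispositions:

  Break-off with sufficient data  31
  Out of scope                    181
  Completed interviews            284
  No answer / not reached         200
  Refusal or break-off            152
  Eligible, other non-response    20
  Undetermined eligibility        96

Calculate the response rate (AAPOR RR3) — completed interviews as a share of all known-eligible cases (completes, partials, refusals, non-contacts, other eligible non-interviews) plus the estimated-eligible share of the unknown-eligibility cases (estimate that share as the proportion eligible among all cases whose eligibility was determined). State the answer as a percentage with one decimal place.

Numerator → 284
Known eligible → 284 + 31 + 152 + 200 + 20 = 687
e = 687 / (687 + 181) = 687 / 868 = 0.7915
Eligible share of unknowns → 0.7915 × 96 = 75.98
Denom → 687 + 75.98 = 762.98
RR3 = 284 / 762.98 = 0.3722

37.2%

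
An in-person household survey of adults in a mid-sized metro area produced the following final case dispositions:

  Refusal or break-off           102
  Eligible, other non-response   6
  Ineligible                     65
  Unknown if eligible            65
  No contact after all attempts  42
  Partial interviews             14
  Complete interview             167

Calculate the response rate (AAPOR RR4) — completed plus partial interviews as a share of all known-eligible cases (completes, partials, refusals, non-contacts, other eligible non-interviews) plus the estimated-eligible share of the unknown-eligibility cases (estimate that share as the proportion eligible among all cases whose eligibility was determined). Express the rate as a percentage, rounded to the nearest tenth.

47.0%

Num → 167 + 14 = 181
Eligible (known) → 167 + 14 + 102 + 42 + 6 = 331
e = 331 / (331 + 65) = 331 / 396 = 0.8359
Estimated eligible among unknowns → 0.8359 × 65 = 54.33
Denom → 331 + 54.33 = 385.33
RR4 = 181 / 385.33 = 0.4697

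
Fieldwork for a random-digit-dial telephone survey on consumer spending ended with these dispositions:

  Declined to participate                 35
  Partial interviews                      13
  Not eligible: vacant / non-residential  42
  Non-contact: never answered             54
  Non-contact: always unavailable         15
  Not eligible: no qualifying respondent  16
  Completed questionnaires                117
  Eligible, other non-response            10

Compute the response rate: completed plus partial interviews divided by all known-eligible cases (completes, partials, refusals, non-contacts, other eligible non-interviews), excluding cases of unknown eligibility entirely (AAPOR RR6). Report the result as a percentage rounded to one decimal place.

No answer / not reached = 54 + 15 = 69
Ineligible = 16 + 42 = 58
Numerator = 117 + 13 = 130
Denominator = 117 + 13 + 35 + 69 + 10 = 244
RR6 = 130 / 244 = 0.5328

53.3%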